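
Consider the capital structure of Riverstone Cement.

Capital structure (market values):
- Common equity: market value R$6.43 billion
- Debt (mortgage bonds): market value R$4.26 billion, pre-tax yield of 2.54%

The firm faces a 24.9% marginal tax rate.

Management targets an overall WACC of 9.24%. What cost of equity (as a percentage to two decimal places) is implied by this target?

14.10%

Total capital V = 6.43 + 4.26 = 10.69.
Equity weight = 6.43/10.69 = 0.6015.
Mortgage bonds weight = 4.26/10.69 = 0.3985.
Debt contribution = 0.3985 × 2.54% × (1 − 24.9%) = 0.7602%.
Required equity contribution = 9.24% − 0.7602% = 8.4798%.
Re = 8.4798% / 0.6015 = 14.0979%.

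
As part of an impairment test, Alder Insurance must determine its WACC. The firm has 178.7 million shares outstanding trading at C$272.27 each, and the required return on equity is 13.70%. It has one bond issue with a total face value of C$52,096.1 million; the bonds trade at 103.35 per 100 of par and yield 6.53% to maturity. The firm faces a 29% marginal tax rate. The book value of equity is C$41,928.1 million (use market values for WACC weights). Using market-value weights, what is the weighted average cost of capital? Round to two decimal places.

8.94%

Market value of equity E = 272.27 × 178.7m = 48654.649m. Market value of debt D = 52096.1m × 103.35/100 = 53841.31935m.
Total capital V = 48654.649 + 53841.31935 = 102495.96835.
Equity: weight = 48654.649/102495.96835 = 0.4747; cost = 13.7%.
Bonds outstanding: weight = 53841.31935/102495.96835 = 0.5253; after-tax cost = 6.53% × (1 − 29%) = 4.6363%.
WACC = 0.4747 × 13.7000% + 0.5253 × 4.6363% = 8.9388%.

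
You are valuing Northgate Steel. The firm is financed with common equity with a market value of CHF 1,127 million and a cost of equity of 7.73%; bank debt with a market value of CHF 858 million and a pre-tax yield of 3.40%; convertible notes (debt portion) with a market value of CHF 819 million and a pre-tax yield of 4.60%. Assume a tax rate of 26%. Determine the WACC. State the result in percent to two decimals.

4.87%

Total capital V = 1127 + 858 + 819 = 2804.
Equity: weight = 1127/2804 = 0.4019; cost = 7.73%.
Bank debt: weight = 858/2804 = 0.3060; after-tax cost = 3.4% × (1 − 26%) = 2.5160%.
Convertible notes (debt portion): weight = 819/2804 = 0.2921; after-tax cost = 4.6% × (1 − 26%) = 3.4040%.
WACC = 0.4019 × 7.7300% + 0.3060 × 2.5160% + 0.2921 × 3.4040% = 4.8710%.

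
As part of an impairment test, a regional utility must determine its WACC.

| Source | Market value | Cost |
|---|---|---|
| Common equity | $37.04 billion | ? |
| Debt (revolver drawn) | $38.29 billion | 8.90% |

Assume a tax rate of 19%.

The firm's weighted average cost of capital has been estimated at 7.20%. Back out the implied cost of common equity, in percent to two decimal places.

Total capital V = 37.04 + 38.29 = 75.33.
Equity weight = 37.04/75.33 = 0.4917.
Revolver drawn weight = 38.29/75.33 = 0.5083.
Debt contribution = 0.5083 × 8.9% × (1 − 19%) = 3.6643%.
Required equity contribution = 7.2% − 3.6643% = 3.5357%.
Re = 3.5357% / 0.4917 = 7.1907%.

7.19%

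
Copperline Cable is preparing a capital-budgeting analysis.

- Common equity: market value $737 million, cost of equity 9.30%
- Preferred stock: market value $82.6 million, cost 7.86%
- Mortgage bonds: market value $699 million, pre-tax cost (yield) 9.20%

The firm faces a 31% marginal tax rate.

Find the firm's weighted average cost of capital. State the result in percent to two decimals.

Total capital V = 737 + 82.6 + 699 = 1518.6.
Equity: weight = 737/1518.6 = 0.4853; cost = 9.3%.
Preferred: weight = 82.6/1518.6 = 0.0544; cost = 7.86%.
Mortgage bonds: weight = 699/1518.6 = 0.4603; after-tax cost = 9.2% × (1 − 31%) = 6.3480%.
WACC = 0.4853 × 9.3000% + 0.0544 × 7.8600% + 0.4603 × 6.3480% = 7.8629%.

7.86%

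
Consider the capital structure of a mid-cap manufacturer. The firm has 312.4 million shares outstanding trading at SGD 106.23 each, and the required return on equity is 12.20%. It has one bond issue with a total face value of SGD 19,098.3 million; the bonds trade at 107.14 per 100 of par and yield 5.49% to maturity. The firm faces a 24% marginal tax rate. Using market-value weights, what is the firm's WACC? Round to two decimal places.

9.14%

Market value of equity E = 106.23 × 312.4m = 33186.252m. Market value of debt D = 19098.3m × 107.14/100 = 20461.91862m.
Total capital V = 33186.252 + 20461.91862 = 53648.17062.
Equity: weight = 33186.252/53648.17062 = 0.6186; cost = 12.2%.
Bonds outstanding: weight = 20461.91862/53648.17062 = 0.3814; after-tax cost = 5.49% × (1 − 24%) = 4.1724%.
WACC = 0.6186 × 12.2000% + 0.3814 × 4.1724% = 9.1382%.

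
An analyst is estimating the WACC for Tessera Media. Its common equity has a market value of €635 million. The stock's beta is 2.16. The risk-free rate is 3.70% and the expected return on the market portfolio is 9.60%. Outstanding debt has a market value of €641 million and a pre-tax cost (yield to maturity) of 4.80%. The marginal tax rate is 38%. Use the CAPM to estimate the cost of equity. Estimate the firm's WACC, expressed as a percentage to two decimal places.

9.68%

Market risk premium = 9.6% − 3.7% = 5.9%.
Cost of equity via CAPM: Re = 3.7% + 2.16 × 5.9% = 16.4440%.
Total capital V = 635 + 641 = 1276.
Equity: weight = 635/1276 = 0.4976; cost = 16.444%.
Debt: weight = 641/1276 = 0.5024; after-tax cost = 4.8% × (1 − 38%) = 2.9760%.
WACC = 0.4976 × 16.4440% + 0.5024 × 2.9760% = 9.6783%.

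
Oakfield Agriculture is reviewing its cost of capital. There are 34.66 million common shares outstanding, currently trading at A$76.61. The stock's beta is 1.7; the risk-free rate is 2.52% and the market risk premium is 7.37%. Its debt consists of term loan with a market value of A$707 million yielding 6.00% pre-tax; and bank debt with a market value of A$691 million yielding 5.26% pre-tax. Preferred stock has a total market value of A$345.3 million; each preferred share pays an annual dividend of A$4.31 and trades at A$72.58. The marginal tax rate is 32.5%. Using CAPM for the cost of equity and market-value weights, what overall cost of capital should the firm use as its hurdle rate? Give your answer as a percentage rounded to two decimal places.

Cost of equity via CAPM: Re = 2.52% + 1.7 × 7.37% = 15.0490%.
Cost of preferred: Rp = 4.31 / 72.58 = 5.9383%.
Market value of equity E = 76.61 × 34.66m = 2655.3026m.
Total capital V = 2655.3026 + 345.3 + 707 + 691 = 4398.6026.
Equity: weight = 2655.3026/4398.6026 = 0.6037; cost = 15.049%.
Preferred: weight = 345.3/4398.6026 = 0.0785; cost = 5.9383%.
Term loan: weight = 707/4398.6026 = 0.1607; after-tax cost = 6% × (1 − 32.5%) = 4.0500%.
Bank debt: weight = 691/4398.6026 = 0.1571; after-tax cost = 5.26% × (1 − 32.5%) = 3.5505%.
WACC = 0.6037 × 15.0490% + 0.0785 × 5.9383% + 0.1607 × 4.0500% + 0.1571 × 3.5505% = 10.7595%.

10.76%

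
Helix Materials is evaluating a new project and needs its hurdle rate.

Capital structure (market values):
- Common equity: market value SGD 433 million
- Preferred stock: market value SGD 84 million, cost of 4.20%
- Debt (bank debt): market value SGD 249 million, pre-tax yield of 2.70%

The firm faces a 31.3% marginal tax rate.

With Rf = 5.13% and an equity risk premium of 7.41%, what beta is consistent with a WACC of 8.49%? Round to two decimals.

1.08

Total capital V = 433 + 84 + 249 = 766.
Equity weight = 433/766 = 0.5653.
Preferred weight = 84/766 = 0.1097.
Bank debt weight = 249/766 = 0.3251.
Debt contribution = 0.3251 × 2.7% × (1 − 31.3%) = 0.6030%.
Preferred contribution = 0.1097 × 4.2% = 0.4606%.
Required equity contribution = 8.49% − 1.0635% = 7.4265%  ⇒  Re = 13.1378%.
CAPM: 13.1378% = 5.13% + β × 7.41%  ⇒  β = 1.0807.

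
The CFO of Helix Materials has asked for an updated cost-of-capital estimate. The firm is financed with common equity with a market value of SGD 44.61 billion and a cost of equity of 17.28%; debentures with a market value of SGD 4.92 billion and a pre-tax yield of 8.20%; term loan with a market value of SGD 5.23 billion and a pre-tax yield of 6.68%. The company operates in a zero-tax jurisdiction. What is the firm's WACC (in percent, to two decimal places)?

Total capital V = 44.61 + 4.92 + 5.23 = 54.76.
Equity: weight = 44.61/54.76 = 0.8146; cost = 17.28%.
Debentures: weight = 4.92/54.76 = 0.0898; after-tax cost = 8.2% × (1 − 0%) = 8.2000%.
Term loan: weight = 5.23/54.76 = 0.0955; after-tax cost = 6.68% × (1 − 0%) = 6.6800%.
WACC = 0.8146 × 17.2800% + 0.0898 × 8.2000% + 0.0955 × 6.6800% = 15.4518%.

15.45%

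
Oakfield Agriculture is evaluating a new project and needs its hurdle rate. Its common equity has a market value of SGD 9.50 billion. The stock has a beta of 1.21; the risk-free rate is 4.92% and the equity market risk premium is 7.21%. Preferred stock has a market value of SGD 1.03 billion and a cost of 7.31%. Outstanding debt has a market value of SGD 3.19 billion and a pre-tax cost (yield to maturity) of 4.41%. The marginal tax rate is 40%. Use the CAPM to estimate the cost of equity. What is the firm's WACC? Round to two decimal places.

10.61%

Cost of equity via CAPM: Re = 4.92% + 1.21 × 7.21% = 13.6441%.
Total capital V = 9.5 + 1.03 + 3.19 = 13.72.
Equity: weight = 9.5/13.72 = 0.6924; cost = 13.6441%.
Preferred: weight = 1.03/13.72 = 0.0751; cost = 7.31%.
Debt: weight = 3.19/13.72 = 0.2325; after-tax cost = 4.41% × (1 − 40%) = 2.6460%.
WACC = 0.6924 × 13.6441% + 0.0751 × 7.3100% + 0.2325 × 2.6460% = 10.6114%.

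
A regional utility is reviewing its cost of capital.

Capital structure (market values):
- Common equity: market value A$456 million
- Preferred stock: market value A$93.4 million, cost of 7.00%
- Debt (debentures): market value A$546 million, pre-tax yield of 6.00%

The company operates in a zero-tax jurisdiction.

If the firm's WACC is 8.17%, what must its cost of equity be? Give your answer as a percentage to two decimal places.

Total capital V = 456 + 93.4 + 546 = 1095.4.
Equity weight = 456/1095.4 = 0.4163.
Preferred weight = 93.4/1095.4 = 0.0853.
Debentures weight = 546/1095.4 = 0.4984.
Debt contribution = 0.4984 × 6% × (1 − 0%) = 2.9907%.
Preferred contribution = 0.0853 × 7% = 0.5969%.
Required equity contribution = 8.17% − 3.5875% = 4.5825%.
Re = 4.5825% / 0.4163 = 11.0079%.

11.01%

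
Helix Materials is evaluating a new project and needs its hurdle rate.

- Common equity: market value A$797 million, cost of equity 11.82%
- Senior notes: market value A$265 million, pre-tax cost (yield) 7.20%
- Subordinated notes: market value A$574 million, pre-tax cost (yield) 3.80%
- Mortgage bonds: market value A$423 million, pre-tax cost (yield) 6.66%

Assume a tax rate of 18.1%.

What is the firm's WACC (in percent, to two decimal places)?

Total capital V = 797 + 265 + 574 + 423 = 2059.
Equity: weight = 797/2059 = 0.3871; cost = 11.82%.
Senior notes: weight = 265/2059 = 0.1287; after-tax cost = 7.2% × (1 − 18.1%) = 5.8968%.
Subordinated notes: weight = 574/2059 = 0.2788; after-tax cost = 3.8% × (1 − 18.1%) = 3.1122%.
Mortgage bonds: weight = 423/2059 = 0.2054; after-tax cost = 6.66% × (1 − 18.1%) = 5.4545%.
WACC = 0.3871 × 11.8200% + 0.1287 × 5.8968% + 0.2788 × 3.1122% + 0.2054 × 5.4545% = 7.3224%.

7.32%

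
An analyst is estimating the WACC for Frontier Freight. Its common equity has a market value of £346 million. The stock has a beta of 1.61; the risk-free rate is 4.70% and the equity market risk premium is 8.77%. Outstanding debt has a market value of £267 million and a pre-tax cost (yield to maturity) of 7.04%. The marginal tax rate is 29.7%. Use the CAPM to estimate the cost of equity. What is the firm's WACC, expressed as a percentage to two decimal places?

Cost of equity via CAPM: Re = 4.7% + 1.61 × 8.77% = 18.8197%.
Total capital V = 346 + 267 = 613.
Equity: weight = 346/613 = 0.5644; cost = 18.8197%.
Debt: weight = 267/613 = 0.4356; after-tax cost = 7.04% × (1 − 29.7%) = 4.9491%.
WACC = 0.5644 × 18.8197% + 0.4356 × 4.9491% = 12.7782%.

12.78%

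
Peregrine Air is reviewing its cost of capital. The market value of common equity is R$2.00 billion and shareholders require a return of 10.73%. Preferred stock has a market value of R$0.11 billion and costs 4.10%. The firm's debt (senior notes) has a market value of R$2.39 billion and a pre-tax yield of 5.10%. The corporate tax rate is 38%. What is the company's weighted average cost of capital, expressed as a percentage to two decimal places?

6.55%

Total capital V = 2 + 0.11 + 2.39 = 4.5.
Equity: weight = 2/4.5 = 0.4444; cost = 10.73%.
Preferred: weight = 0.11/4.5 = 0.0244; cost = 4.1%.
Senior notes: weight = 2.39/4.5 = 0.5311; after-tax cost = 5.1% × (1 − 38%) = 3.1620%.
WACC = 0.4444 × 10.7300% + 0.0244 × 4.1000% + 0.5311 × 3.1620% = 6.5485%.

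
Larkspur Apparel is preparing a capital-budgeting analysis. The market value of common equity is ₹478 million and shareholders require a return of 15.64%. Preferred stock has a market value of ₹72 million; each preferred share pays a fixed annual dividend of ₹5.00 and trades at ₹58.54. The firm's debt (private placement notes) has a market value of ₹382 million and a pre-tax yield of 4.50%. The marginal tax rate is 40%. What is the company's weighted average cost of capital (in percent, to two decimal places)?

Cost of preferred: Rp = 5.0 / 58.54 = 8.5412%.
Total capital V = 478 + 72 + 382 = 932.
Equity: weight = 478/932 = 0.5129; cost = 15.64%.
Preferred: weight = 72/932 = 0.0773; cost = 8.5412%.
Private placement notes: weight = 382/932 = 0.4099; after-tax cost = 4.5% × (1 − 40%) = 2.7000%.
WACC = 0.5129 × 15.6400% + 0.0773 × 8.5412% + 0.4099 × 2.7000% = 9.7879%.

9.79%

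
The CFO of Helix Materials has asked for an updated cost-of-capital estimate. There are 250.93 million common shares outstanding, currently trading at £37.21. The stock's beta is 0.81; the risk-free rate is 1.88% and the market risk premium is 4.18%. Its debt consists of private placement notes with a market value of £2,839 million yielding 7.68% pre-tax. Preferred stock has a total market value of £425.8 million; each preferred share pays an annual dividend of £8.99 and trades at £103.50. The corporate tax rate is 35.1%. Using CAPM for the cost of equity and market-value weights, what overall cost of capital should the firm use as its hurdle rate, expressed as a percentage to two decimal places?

5.32%

Cost of equity via CAPM: Re = 1.88% + 0.81 × 4.18% = 5.2658%.
Cost of preferred: Rp = 8.99 / 103.5 = 8.6860%.
Market value of equity E = 37.21 × 250.93m = 9337.1053m.
Total capital V = 9337.1053 + 425.8 + 2839 = 12601.9053.
Equity: weight = 9337.1053/12601.9053 = 0.7409; cost = 5.2658%.
Preferred: weight = 425.8/12601.9053 = 0.0338; cost = 8.686%.
Private placement notes: weight = 2839/12601.9053 = 0.2253; after-tax cost = 7.68% × (1 − 35.1%) = 4.9843%.
WACC = 0.7409 × 5.2658% + 0.0338 × 8.6860% + 0.2253 × 4.9843% = 5.3180%.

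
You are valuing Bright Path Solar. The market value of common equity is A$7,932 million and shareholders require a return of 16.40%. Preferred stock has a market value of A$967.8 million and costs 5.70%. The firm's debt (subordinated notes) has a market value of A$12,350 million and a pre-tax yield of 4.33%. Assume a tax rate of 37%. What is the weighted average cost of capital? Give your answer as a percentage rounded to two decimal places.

7.97%

Total capital V = 7932 + 967.8 + 12350 = 21249.8.
Equity: weight = 7932/21249.8 = 0.3733; cost = 16.4%.
Preferred: weight = 967.8/21249.8 = 0.0455; cost = 5.7%.
Subordinated notes: weight = 12350/21249.8 = 0.5812; after-tax cost = 4.33% × (1 − 37%) = 2.7279%.
WACC = 0.3733 × 16.4000% + 0.0455 × 5.7000% + 0.5812 × 2.7279% = 7.9667%.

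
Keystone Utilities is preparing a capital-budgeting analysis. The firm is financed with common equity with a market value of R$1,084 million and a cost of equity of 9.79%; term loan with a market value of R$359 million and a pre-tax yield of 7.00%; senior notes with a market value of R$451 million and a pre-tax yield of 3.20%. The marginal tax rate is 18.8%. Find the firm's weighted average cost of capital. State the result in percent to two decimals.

7.30%

Total capital V = 1084 + 359 + 451 = 1894.
Equity: weight = 1084/1894 = 0.5723; cost = 9.79%.
Term loan: weight = 359/1894 = 0.1895; after-tax cost = 7% × (1 − 18.8%) = 5.6840%.
Senior notes: weight = 451/1894 = 0.2381; after-tax cost = 3.2% × (1 − 18.8%) = 2.5984%.
WACC = 0.5723 × 9.7900% + 0.1895 × 5.6840% + 0.2381 × 2.5984% = 7.2993%.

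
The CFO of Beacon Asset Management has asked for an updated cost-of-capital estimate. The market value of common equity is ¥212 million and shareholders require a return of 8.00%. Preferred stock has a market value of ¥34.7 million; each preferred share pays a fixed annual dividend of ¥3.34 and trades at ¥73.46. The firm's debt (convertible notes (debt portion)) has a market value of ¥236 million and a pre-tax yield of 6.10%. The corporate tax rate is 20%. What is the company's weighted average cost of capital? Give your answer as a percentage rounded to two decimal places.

Cost of preferred: Rp = 3.34 / 73.46 = 4.5467%.
Total capital V = 212 + 34.7 + 236 = 482.7.
Equity: weight = 212/482.7 = 0.4392; cost = 8%.
Preferred: weight = 34.7/482.7 = 0.0719; cost = 4.5467%.
Convertible notes (debt portion): weight = 236/482.7 = 0.4889; after-tax cost = 6.1% × (1 − 20%) = 4.8800%.
WACC = 0.4392 × 8.0000% + 0.0719 × 4.5467% + 0.4889 × 4.8800% = 6.2263%.

6.23%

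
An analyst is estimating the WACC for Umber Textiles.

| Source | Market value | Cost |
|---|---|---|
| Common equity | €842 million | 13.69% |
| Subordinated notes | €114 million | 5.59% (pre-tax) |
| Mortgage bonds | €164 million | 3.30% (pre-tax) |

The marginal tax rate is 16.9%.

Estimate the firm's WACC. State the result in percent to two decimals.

Total capital V = 842 + 114 + 164 = 1120.
Equity: weight = 842/1120 = 0.7518; cost = 13.69%.
Subordinated notes: weight = 114/1120 = 0.1018; after-tax cost = 5.59% × (1 − 16.9%) = 4.6453%.
Mortgage bonds: weight = 164/1120 = 0.1464; after-tax cost = 3.3% × (1 − 16.9%) = 2.7423%.
WACC = 0.7518 × 13.6900% + 0.1018 × 4.6453% + 0.1464 × 2.7423% = 11.1663%.

11.17%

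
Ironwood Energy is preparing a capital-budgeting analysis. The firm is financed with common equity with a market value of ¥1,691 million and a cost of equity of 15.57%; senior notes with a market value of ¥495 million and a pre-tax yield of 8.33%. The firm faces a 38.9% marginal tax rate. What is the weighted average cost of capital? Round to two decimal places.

Total capital V = 1691 + 495 = 2186.
Equity: weight = 1691/2186 = 0.7736; cost = 15.57%.
Senior notes: weight = 495/2186 = 0.2264; after-tax cost = 8.33% × (1 − 38.9%) = 5.0896%.
WACC = 0.7736 × 15.5700% + 0.2264 × 5.0896% = 13.1968%.

13.20%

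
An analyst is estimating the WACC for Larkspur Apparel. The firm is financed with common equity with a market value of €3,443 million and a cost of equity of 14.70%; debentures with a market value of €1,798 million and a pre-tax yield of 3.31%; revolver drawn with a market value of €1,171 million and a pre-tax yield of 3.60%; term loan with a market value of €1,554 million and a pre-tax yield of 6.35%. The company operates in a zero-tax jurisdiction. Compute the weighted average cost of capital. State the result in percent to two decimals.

8.87%

Total capital V = 3443 + 1798 + 1171 + 1554 = 7966.
Equity: weight = 3443/7966 = 0.4322; cost = 14.7%.
Debentures: weight = 1798/7966 = 0.2257; after-tax cost = 3.31% × (1 − 0%) = 3.3100%.
Revolver drawn: weight = 1171/7966 = 0.1470; after-tax cost = 3.6% × (1 − 0%) = 3.6000%.
Term loan: weight = 1554/7966 = 0.1951; after-tax cost = 6.35% × (1 − 0%) = 6.3500%.
WACC = 0.4322 × 14.7000% + 0.2257 × 3.3100% + 0.1470 × 3.6000% + 0.1951 × 6.3500% = 8.8686%.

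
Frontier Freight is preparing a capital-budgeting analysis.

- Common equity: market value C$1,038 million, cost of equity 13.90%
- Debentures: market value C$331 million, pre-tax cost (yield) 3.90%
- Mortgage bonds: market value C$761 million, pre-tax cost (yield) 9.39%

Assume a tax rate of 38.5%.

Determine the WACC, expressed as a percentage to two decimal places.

9.21%

Total capital V = 1038 + 331 + 761 = 2130.
Equity: weight = 1038/2130 = 0.4873; cost = 13.9%.
Debentures: weight = 331/2130 = 0.1554; after-tax cost = 3.9% × (1 − 38.5%) = 2.3985%.
Mortgage bonds: weight = 761/2130 = 0.3573; after-tax cost = 9.39% × (1 − 38.5%) = 5.7749%.
WACC = 0.4873 × 13.9000% + 0.1554 × 2.3985% + 0.3573 × 5.7749% = 9.2097%.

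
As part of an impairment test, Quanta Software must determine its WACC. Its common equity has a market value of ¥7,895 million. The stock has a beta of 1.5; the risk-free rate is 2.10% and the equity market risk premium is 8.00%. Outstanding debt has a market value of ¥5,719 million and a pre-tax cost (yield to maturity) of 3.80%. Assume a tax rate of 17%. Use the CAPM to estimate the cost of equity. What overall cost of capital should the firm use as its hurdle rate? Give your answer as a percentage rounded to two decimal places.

9.50%

Cost of equity via CAPM: Re = 2.1% + 1.5 × 8.0% = 14.1000%.
Total capital V = 7895 + 5719 = 13614.
Equity: weight = 7895/13614 = 0.5799; cost = 14.1%.
Debt: weight = 5719/13614 = 0.4201; after-tax cost = 3.8% × (1 − 17%) = 3.1540%.
WACC = 0.5799 × 14.1000% + 0.4201 × 3.1540% = 9.5018%.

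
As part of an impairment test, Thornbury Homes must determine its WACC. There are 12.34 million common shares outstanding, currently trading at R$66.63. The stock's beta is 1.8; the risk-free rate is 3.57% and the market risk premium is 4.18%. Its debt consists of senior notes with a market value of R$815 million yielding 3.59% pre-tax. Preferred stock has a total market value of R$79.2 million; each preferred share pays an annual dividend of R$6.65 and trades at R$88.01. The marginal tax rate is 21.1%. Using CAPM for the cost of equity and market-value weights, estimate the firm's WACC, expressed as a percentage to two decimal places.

7.01%

Cost of equity via CAPM: Re = 3.57% + 1.8 × 4.18% = 11.0940%.
Cost of preferred: Rp = 6.65 / 88.01 = 7.5560%.
Market value of equity E = 66.63 × 12.34m = 822.2142m.
Total capital V = 822.2142 + 79.2 + 815 = 1716.4142.
Equity: weight = 822.2142/1716.4142 = 0.4790; cost = 11.094%.
Preferred: weight = 79.2/1716.4142 = 0.0461; cost = 7.556%.
Senior notes: weight = 815/1716.4142 = 0.4748; after-tax cost = 3.59% × (1 − 21.1%) = 2.8325%.
WACC = 0.4790 × 11.0940% + 0.0461 × 7.5560% + 0.4748 × 2.8325% = 7.0080%.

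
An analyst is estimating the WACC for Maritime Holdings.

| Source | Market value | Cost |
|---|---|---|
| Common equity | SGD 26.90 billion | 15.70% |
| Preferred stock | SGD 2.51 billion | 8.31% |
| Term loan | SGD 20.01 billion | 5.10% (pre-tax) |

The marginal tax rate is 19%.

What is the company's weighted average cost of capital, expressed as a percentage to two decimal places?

10.64%

Total capital V = 26.9 + 2.51 + 20.01 = 49.42.
Equity: weight = 26.9/49.42 = 0.5443; cost = 15.7%.
Preferred: weight = 2.51/49.42 = 0.0508; cost = 8.31%.
Term loan: weight = 20.01/49.42 = 0.4049; after-tax cost = 5.1% × (1 − 19%) = 4.1310%.
WACC = 0.5443 × 15.7000% + 0.0508 × 8.3100% + 0.4049 × 4.1310% = 10.6404%.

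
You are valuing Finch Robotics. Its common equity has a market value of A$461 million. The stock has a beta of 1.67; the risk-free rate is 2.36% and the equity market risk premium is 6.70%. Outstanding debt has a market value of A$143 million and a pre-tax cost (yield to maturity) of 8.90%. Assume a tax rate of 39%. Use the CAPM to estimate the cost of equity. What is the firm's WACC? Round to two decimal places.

Cost of equity via CAPM: Re = 2.36% + 1.67 × 6.7% = 13.5490%.
Total capital V = 461 + 143 = 604.
Equity: weight = 461/604 = 0.7632; cost = 13.549%.
Debt: weight = 143/604 = 0.2368; after-tax cost = 8.9% × (1 − 39%) = 5.4290%.
WACC = 0.7632 × 13.5490% + 0.2368 × 5.4290% = 11.6265%.

11.63%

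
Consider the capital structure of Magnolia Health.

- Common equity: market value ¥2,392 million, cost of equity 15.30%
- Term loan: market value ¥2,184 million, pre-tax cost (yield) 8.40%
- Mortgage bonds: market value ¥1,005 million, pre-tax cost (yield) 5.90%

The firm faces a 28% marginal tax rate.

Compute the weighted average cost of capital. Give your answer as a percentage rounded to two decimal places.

9.69%

Total capital V = 2392 + 2184 + 1005 = 5581.
Equity: weight = 2392/5581 = 0.4286; cost = 15.3%.
Term loan: weight = 2184/5581 = 0.3913; after-tax cost = 8.4% × (1 − 28%) = 6.0480%.
Mortgage bonds: weight = 1005/5581 = 0.1801; after-tax cost = 5.9% × (1 − 28%) = 4.2480%.
WACC = 0.4286 × 15.3000% + 0.3913 × 6.0480% + 0.1801 × 4.2480% = 9.6892%.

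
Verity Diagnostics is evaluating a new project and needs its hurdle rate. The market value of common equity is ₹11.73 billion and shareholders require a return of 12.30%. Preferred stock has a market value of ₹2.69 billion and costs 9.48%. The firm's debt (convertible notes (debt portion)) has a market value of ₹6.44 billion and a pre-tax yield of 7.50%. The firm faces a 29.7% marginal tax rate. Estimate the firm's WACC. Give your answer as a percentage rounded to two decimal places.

9.77%

Total capital V = 11.73 + 2.69 + 6.44 = 20.86.
Equity: weight = 11.73/20.86 = 0.5623; cost = 12.3%.
Preferred: weight = 2.69/20.86 = 0.1290; cost = 9.48%.
Convertible notes (debt portion): weight = 6.44/20.86 = 0.3087; after-tax cost = 7.5% × (1 − 29.7%) = 5.2725%.
WACC = 0.5623 × 12.3000% + 0.1290 × 9.4800% + 0.3087 × 5.2725% = 9.7668%.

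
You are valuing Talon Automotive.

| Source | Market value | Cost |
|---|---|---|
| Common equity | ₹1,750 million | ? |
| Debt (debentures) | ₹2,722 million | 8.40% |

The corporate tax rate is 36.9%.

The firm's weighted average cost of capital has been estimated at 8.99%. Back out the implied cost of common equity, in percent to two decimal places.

Total capital V = 1750 + 2722 = 4472.
Equity weight = 1750/4472 = 0.3913.
Debentures weight = 2722/4472 = 0.6087.
Debt contribution = 0.6087 × 8.4% × (1 − 36.9%) = 3.2262%.
Required equity contribution = 8.99% − 3.2262% = 5.7638%.
Re = 5.7638% / 0.3913 = 14.7289%.

14.73%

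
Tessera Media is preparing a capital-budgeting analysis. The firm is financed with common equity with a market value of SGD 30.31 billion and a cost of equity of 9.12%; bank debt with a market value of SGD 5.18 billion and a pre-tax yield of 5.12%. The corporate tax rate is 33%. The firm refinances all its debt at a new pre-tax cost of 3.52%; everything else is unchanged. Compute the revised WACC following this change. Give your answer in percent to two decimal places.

After the change:
Total capital V = 30.31 + 5.18 = 35.49.
Equity: weight = 30.31/35.49 = 0.8540; cost = 9.12%.
Bank debt: weight = 5.18/35.49 = 0.1460; after-tax cost = 3.52% × (1 − 33%) = 2.3584%.
WACC = 0.8540 × 9.1200% + 0.1460 × 2.3584% = 8.1331%.

8.13%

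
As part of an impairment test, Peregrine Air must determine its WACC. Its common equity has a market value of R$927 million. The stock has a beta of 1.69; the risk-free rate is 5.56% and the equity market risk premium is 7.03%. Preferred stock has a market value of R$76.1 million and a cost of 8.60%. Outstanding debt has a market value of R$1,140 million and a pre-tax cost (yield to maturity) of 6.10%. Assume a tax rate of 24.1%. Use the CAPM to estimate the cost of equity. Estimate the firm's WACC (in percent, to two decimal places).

10.31%

Cost of equity via CAPM: Re = 5.56% + 1.69 × 7.03% = 17.4407%.
Total capital V = 927 + 76.1 + 1140 = 2143.1.
Equity: weight = 927/2143.1 = 0.4326; cost = 17.4407%.
Preferred: weight = 76.1/2143.1 = 0.0355; cost = 8.6%.
Debt: weight = 1140/2143.1 = 0.5319; after-tax cost = 6.1% × (1 − 24.1%) = 4.6299%.
WACC = 0.4326 × 17.4407% + 0.0355 × 8.6000% + 0.5319 × 4.6299% = 10.3122%.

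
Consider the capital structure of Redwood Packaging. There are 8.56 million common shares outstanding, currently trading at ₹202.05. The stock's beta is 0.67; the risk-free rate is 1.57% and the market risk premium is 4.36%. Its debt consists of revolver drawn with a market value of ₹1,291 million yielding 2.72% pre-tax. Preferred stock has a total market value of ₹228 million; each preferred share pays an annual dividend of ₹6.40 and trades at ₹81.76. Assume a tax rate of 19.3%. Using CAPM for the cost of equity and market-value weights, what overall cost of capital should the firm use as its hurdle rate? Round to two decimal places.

Cost of equity via CAPM: Re = 1.57% + 0.67 × 4.36% = 4.4912%.
Cost of preferred: Rp = 6.4 / 81.76 = 7.8278%.
Market value of equity E = 202.05 × 8.56m = 1729.548m.
Total capital V = 1729.548 + 228 + 1291 = 3248.548.
Equity: weight = 1729.548/3248.548 = 0.5324; cost = 4.4912%.
Preferred: weight = 228/3248.548 = 0.0702; cost = 7.8278%.
Revolver drawn: weight = 1291/3248.548 = 0.3974; after-tax cost = 2.72% × (1 − 19.3%) = 2.1950%.
WACC = 0.5324 × 4.4912% + 0.0702 × 7.8278% + 0.3974 × 2.1950% = 3.8129%.

3.81%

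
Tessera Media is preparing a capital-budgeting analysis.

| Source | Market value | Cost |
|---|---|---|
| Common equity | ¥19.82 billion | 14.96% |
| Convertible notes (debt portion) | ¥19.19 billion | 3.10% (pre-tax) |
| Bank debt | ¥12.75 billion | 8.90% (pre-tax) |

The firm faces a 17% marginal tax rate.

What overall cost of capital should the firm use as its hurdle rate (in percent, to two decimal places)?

8.50%

Total capital V = 19.82 + 19.19 + 12.75 = 51.76.
Equity: weight = 19.82/51.76 = 0.3829; cost = 14.96%.
Convertible notes (debt portion): weight = 19.19/51.76 = 0.3707; after-tax cost = 3.1% × (1 − 17%) = 2.5730%.
Bank debt: weight = 12.75/51.76 = 0.2463; after-tax cost = 8.9% × (1 − 17%) = 7.3870%.
WACC = 0.3829 × 14.9600% + 0.3707 × 2.5730% + 0.2463 × 7.3870% = 8.5021%.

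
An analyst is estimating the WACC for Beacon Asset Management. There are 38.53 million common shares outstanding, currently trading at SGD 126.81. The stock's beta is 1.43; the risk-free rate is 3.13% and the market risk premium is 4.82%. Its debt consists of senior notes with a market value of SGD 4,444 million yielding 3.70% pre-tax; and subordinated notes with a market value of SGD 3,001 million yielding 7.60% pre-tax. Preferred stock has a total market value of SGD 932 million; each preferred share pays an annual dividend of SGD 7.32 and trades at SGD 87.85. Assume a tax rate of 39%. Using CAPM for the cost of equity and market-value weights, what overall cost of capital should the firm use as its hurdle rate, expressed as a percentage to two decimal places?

6.08%

Cost of equity via CAPM: Re = 3.13% + 1.43 × 4.82% = 10.0226%.
Cost of preferred: Rp = 7.32 / 87.85 = 8.3324%.
Market value of equity E = 126.81 × 38.53m = 4885.9893m.
Total capital V = 4885.9893 + 932 + 4444 + 3001 = 13262.9893.
Equity: weight = 4885.9893/13262.9893 = 0.3684; cost = 10.0226%.
Preferred: weight = 932/13262.9893 = 0.0703; cost = 8.3324%.
Senior notes: weight = 4444/13262.9893 = 0.3351; after-tax cost = 3.7% × (1 − 39%) = 2.2570%.
Subordinated notes: weight = 3001/13262.9893 = 0.2263; after-tax cost = 7.6% × (1 − 39%) = 4.6360%.
WACC = 0.3684 × 10.0226% + 0.0703 × 8.3324% + 0.3351 × 2.2570% + 0.2263 × 4.6360% = 6.0830%.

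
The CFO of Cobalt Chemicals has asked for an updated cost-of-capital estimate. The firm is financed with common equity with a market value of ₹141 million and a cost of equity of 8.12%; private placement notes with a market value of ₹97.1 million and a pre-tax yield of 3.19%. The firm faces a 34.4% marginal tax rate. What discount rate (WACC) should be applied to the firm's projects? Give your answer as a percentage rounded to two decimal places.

Total capital V = 141 + 97.1 = 238.1.
Equity: weight = 141/238.1 = 0.5922; cost = 8.12%.
Private placement notes: weight = 97.1/238.1 = 0.4078; after-tax cost = 3.19% × (1 − 34.4%) = 2.0926%.
WACC = 0.5922 × 8.1200% + 0.4078 × 2.0926% = 5.6620%.

5.66%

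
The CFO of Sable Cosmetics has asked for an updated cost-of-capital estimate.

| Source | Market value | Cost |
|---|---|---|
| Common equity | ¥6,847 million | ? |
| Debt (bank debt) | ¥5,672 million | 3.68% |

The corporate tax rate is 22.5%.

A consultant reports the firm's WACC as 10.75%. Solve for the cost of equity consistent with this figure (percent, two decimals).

Total capital V = 6847 + 5672 = 12519.
Equity weight = 6847/12519 = 0.5469.
Bank debt weight = 5672/12519 = 0.4531.
Debt contribution = 0.4531 × 3.68% × (1 − 22.5%) = 1.2922%.
Required equity contribution = 10.75% − 1.2922% = 9.4578%.
Re = 9.4578% / 0.5469 = 17.2926%.

17.29%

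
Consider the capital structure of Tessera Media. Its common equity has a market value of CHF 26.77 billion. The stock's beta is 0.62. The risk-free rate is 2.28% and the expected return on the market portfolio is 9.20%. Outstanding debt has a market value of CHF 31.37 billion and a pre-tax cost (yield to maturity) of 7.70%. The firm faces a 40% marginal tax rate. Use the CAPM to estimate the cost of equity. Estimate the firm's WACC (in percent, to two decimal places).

Market risk premium = 9.2% − 2.28% = 6.92%.
Cost of equity via CAPM: Re = 2.28% + 0.62 × 6.92% = 6.5704%.
Total capital V = 26.77 + 31.37 = 58.14.
Equity: weight = 26.77/58.14 = 0.4604; cost = 6.5704%.
Debt: weight = 31.37/58.14 = 0.5396; after-tax cost = 7.7% × (1 − 40%) = 4.6200%.
WACC = 0.4604 × 6.5704% + 0.5396 × 4.6200% = 5.5180%.

5.52%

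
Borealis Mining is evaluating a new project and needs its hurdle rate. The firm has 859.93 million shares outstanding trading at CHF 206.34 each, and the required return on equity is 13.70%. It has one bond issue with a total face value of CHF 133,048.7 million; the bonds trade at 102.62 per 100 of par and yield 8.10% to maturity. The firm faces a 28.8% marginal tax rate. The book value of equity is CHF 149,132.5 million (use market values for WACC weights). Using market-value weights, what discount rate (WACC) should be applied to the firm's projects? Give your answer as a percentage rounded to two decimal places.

Market value of equity E = 206.34 × 859.93m = 177437.9562m. Market value of debt D = 133048.7m × 102.62/100 = 136534.57594m.
Total capital V = 177437.9562 + 136534.57594 = 313972.53214.
Equity: weight = 177437.9562/313972.53214 = 0.5651; cost = 13.7%.
Bonds outstanding: weight = 136534.57594/313972.53214 = 0.4349; after-tax cost = 8.1% × (1 − 28.8%) = 5.7672%.
WACC = 0.5651 × 13.7000% + 0.4349 × 5.7672% = 10.2503%.

10.25%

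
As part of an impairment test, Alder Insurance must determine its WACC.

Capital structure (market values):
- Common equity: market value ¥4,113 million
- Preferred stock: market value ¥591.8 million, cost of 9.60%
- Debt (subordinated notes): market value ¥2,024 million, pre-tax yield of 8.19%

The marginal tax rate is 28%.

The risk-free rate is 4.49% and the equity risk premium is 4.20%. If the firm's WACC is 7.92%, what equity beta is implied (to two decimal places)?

Total capital V = 4113 + 591.8 + 2024 = 6728.8.
Equity weight = 4113/6728.8 = 0.6113.
Preferred weight = 591.8/6728.8 = 0.0880.
Subordinated notes weight = 2024/6728.8 = 0.3008.
Debt contribution = 0.3008 × 8.19% × (1 − 28%) = 1.7737%.
Preferred contribution = 0.0880 × 9.6% = 0.8443%.
Required equity contribution = 7.92% − 2.6181% = 5.3019%  ⇒  Re = 8.6739%.
CAPM: 8.6739% = 4.49% + β × 4.2%  ⇒  β = 0.9962.

1.00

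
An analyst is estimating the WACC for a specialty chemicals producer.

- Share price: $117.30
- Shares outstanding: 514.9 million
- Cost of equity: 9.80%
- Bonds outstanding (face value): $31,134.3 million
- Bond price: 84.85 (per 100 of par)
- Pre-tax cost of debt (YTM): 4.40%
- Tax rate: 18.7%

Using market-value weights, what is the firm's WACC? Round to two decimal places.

7.91%

Market value of equity E = 117.3 × 514.9m = 60397.77m. Market value of debt D = 31134.3m × 84.85/100 = 26417.45355m.
Total capital V = 60397.77 + 26417.45355 = 86815.22355.
Equity: weight = 60397.77/86815.22355 = 0.6957; cost = 9.8%.
Bonds outstanding: weight = 26417.45355/86815.22355 = 0.3043; after-tax cost = 4.4% × (1 − 18.7%) = 3.5772%.
WACC = 0.6957 × 9.8000% + 0.3043 × 3.5772% = 7.9064%.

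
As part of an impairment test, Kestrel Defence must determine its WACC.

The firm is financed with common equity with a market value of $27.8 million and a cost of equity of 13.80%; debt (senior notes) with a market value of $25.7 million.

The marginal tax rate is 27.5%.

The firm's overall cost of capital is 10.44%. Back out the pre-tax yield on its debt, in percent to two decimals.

Total capital V = 27.8 + 25.7 = 53.5.
Equity weight = 27.8/53.5 = 0.5196.
Senior notes weight = 25.7/53.5 = 0.4804.
Equity contribution = 0.5196 × 13.8% = 7.1708%.
Remaining for debt = 10.44% − 7.1708% = 3.2692%.
Rd × (1 − 27.5%) × 0.4804 = 3.2692%  ⇒  Rd = 9.3868%.

9.39%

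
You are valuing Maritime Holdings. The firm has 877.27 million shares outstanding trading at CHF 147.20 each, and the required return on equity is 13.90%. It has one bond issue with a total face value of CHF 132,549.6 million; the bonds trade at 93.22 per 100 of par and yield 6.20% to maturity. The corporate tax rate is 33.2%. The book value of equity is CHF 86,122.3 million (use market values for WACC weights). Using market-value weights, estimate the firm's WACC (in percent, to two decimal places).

9.13%

Market value of equity E = 147.2 × 877.27m = 129134.144m. Market value of debt D = 132549.6m × 93.22/100 = 123562.73712m.
Total capital V = 129134.144 + 123562.73712 = 252696.88112.
Equity: weight = 129134.144/252696.88112 = 0.5110; cost = 13.9%.
Bonds outstanding: weight = 123562.73712/252696.88112 = 0.4890; after-tax cost = 6.2% × (1 − 33.2%) = 4.1416%.
WACC = 0.5110 × 13.9000% + 0.4890 × 4.1416% = 9.1284%.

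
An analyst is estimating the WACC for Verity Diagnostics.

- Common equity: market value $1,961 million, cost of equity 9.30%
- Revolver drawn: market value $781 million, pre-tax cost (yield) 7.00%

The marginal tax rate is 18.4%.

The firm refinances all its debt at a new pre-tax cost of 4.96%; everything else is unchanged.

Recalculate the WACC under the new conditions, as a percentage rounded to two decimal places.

7.80%

After the change:
Total capital V = 1961 + 781 = 2742.
Equity: weight = 1961/2742 = 0.7152; cost = 9.3%.
Revolver drawn: weight = 781/2742 = 0.2848; after-tax cost = 4.96% × (1 − 18.4%) = 4.0474%.
WACC = 0.7152 × 9.3000% + 0.2848 × 4.0474% = 7.8039%.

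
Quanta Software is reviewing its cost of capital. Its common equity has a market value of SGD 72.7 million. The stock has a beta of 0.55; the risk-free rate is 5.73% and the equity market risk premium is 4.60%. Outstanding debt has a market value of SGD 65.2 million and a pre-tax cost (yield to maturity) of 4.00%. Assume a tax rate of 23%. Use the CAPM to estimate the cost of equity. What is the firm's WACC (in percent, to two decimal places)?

Cost of equity via CAPM: Re = 5.73% + 0.55 × 4.6% = 8.2600%.
Total capital V = 72.7 + 65.2 = 137.9.
Equity: weight = 72.7/137.9 = 0.5272; cost = 8.26%.
Debt: weight = 65.2/137.9 = 0.4728; after-tax cost = 4% × (1 − 23%) = 3.0800%.
WACC = 0.5272 × 8.2600% + 0.4728 × 3.0800% = 5.8109%.

5.81%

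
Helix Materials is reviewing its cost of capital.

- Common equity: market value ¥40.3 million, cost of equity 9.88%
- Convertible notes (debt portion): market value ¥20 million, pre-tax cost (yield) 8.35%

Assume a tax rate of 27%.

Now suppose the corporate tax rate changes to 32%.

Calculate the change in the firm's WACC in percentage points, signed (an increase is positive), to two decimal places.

-0.14 pp

Current WACC:
Total capital V = 40.3 + 20 = 60.3.
Equity: weight = 40.3/60.3 = 0.6683; cost = 9.88%.
Convertible notes (debt portion): weight = 20/60.3 = 0.3317; after-tax cost = 8.35% × (1 − 27%) = 6.0955%.
WACC = 0.6683 × 9.8800% + 0.3317 × 6.0955% = 8.6248%.
After the change:
Total capital V = 40.3 + 20 = 60.3.
Equity: weight = 40.3/60.3 = 0.6683; cost = 9.88%.
Convertible notes (debt portion): weight = 20/60.3 = 0.3317; after-tax cost = 8.35% × (1 − 32%) = 5.6780%.
WACC = 0.6683 × 9.8800% + 0.3317 × 5.6780% = 8.4863%.
Change in WACC = 8.4863% − 8.6248% = -0.1385 pp.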